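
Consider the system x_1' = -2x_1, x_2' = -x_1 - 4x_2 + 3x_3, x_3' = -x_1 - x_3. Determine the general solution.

Coefficient matrix A = [[-2, 0, 0], [-1, -4, 3], [-1, 0, -1]].
det(A - λI) = 0 gives eigenvalues λ = -1, -4, -2.
For λ=-1: eigenvector (0,-1,-1).
For λ=-4: eigenvector (0,1,0).
For λ=-2: eigenvector (1,1,1).
General solution: C_1e^(-t)(0,-1,-1) + C_2e^(-4t)(0,1,0) + C_3e^(-2t)(1,1,1).

x_1(t) = C_3e^(-2t), x_2(t) = -C_1e^(-t) + C_2e^(-4t) + C_3e^(-2t), x_3(t) = -C_1e^(-t) + C_3e^(-2t)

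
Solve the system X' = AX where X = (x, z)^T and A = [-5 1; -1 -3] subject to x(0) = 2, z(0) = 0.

Coefficient matrix A = [[-5, 1], [-1, -3]].
Characteristic polynomial det(A - λI) = λ^2 + 8λ + 16 = 0.
Single eigenvalue λ = -4 with algebraic multiplicity 2.
Eigenvector v = (-1,-1); generalized eigenvector w with (A-λI)w=v is (-1,-2).
General solution: e^(-4t)[C_1·v + C_2·(t·v + w)].
Applying x(0)=2, z(0)=0 gives C_1=-4, C_2=2.

x(t) = -2te^(-4t) + 2e^(-4t), z(t) = -2te^(-4t)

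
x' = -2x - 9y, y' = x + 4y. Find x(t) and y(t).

Coefficient matrix A = [[-2, -9], [1, 4]].
Characteristic polynomial det(A - λI) = λ^2 - 2λ + 1 = 0.
Single eigenvalue λ = 1 with algebraic multiplicity 2.
Eigenvector v = (-3,1); generalized eigenvector w with (A-λI)w=v is (1,0).
General solution: e^(t)[C_1·v + C_2·(t·v + w)].

x(t) = -3C_1e^(t) - 3C_2te^(t) + C_2e^(t), y(t) = C_1e^(t) + C_2te^(t)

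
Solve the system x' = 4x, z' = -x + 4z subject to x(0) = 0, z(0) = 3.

Coefficient matrix A = [[4, 0], [-1, 4]].
Characteristic polynomial det(A - λI) = λ^2 - 8λ + 16 = 0.
Single eigenvalue λ = 4 with algebraic multiplicity 2.
Eigenvector v = (0,1); generalized eigenvector w with (A-λI)w=v is (-1,-3).
General solution: e^(4t)[c_1·v + c_2·(t·v + w)].
Applying x(0)=0, z(0)=3 gives c_1=3, c_2=0.

x(t) = 0, z(t) = 3e^(4t)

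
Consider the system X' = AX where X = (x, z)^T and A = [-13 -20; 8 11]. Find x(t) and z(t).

x(t) = -C_1e^(-t)sin(4t) + 2C_1e^(-t)cos(4t) + 2C_2e^(-t)sin(4t) + C_2e^(-t)cos(4t), z(t) = C_1e^(-t)sin(4t) - C_1e^(-t)cos(4t) - C_2e^(-t)sin(4t) - C_2e^(-t)cos(4t)

Coefficient matrix A = [[-13, -20], [8, 11]].
Characteristic polynomial det(A - λI) = λ^2 + 2λ + 17 = 0.
Eigenvalues λ = -1 ± 4i (complex conjugate pair).
For λ=-1+4i: an eigenvector is (2,-1) - i(-1,1) = (2 + i, -1 - i).
A real fundamental pair from Re and Im of e^((-1+4i)t)v: X_1 = e^(-t)(cos(4t)·(2,-1) + sin(4t)·(-1,1)), X_2 = e^(-t)(sin(4t)·(2,-1) - cos(4t)·(-1,1)).
General solution: C_1X_1 + C_2X_2.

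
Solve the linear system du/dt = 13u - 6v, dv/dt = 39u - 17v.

Coefficient matrix A = [[13, -6], [39, -17]].
Characteristic polynomial det(A - λI) = λ^2 + 4λ + 13 = 0.
Eigenvalues λ = -2 ± 3i (complex conjugate pair).
For λ=-2+3i: an eigenvector is (1,2) - i(1,3) = (1 - i, 2 - 3i).
A real fundamental pair from Re and Im of e^((-2+3i)t)v: X_1 = e^(-2t)(cos(3t)·(1,2) + sin(3t)·(1,3)), X_2 = e^(-2t)(sin(3t)·(1,2) - cos(3t)·(1,3)).
General solution: c_1X_1 + c_2X_2.

u(t) = c_1e^(-2t)sin(3t) + c_1e^(-2t)cos(3t) + c_2e^(-2t)sin(3t) - c_2e^(-2t)cos(3t), v(t) = 3c_1e^(-2t)sin(3t) + 2c_1e^(-2t)cos(3t) + 2c_2e^(-2t)sin(3t) - 3c_2e^(-2t)cos(3t)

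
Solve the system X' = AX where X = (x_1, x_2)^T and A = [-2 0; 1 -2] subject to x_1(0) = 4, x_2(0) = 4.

x_1(t) = 4e^(-2t), x_2(t) = 4te^(-2t) + 4e^(-2t)

Coefficient matrix A = [[-2, 0], [1, -2]].
Characteristic polynomial det(A - λI) = λ^2 + 4λ + 4 = 0.
Single eigenvalue λ = -2 with algebraic multiplicity 2.
Eigenvector v = (0,-1); generalized eigenvector w with (A-λI)w=v is (-1,-3).
General solution: e^(-2t)[c_1·v + c_2·(t·v + w)].
Applying x_1(0)=4, x_2(0)=4 gives c_1=8, c_2=-4.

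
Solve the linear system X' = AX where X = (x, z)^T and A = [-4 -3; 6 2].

Coefficient matrix A = [[-4, -3], [6, 2]].
Characteristic polynomial det(A - λI) = λ^2 + 2λ + 10 = 0.
Eigenvalues λ = -1 ± 3i (complex conjugate pair).
For λ=-1+3i: an eigenvector is (0,1) - i(-1,1) = (0 + i, 1 - i).
A real fundamental pair from Re and Im of e^((-1+3i)t)v: X_1 = e^(-t)(cos(3t)·(0,1) + sin(3t)·(-1,1)), X_2 = e^(-t)(sin(3t)·(0,1) - cos(3t)·(-1,1)).
General solution: K_1X_1 + K_2X_2.

x(t) = -K_1e^(-t)sin(3t) + K_2e^(-t)cos(3t), z(t) = K_1e^(-t)sin(3t) + K_1e^(-t)cos(3t) + K_2e^(-t)sin(3t) - K_2e^(-t)cos(3t)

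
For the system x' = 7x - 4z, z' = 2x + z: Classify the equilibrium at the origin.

unstable node

A = [[7,-4],[2,1]]; det(A-λI) = λ^2 - 8λ + 15.
λ = 5, 3: both positive.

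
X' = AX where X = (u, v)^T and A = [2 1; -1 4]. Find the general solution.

Coefficient matrix A = [[2, 1], [-1, 4]].
Characteristic polynomial det(A - λI) = λ^2 - 6λ + 9 = 0.
Single eigenvalue λ = 3 with algebraic multiplicity 2.
Eigenvector v = (1,1); generalized eigenvector w with (A-λI)w=v is (-1,0).
General solution: e^(3t)[c_1·v + c_2·(t·v + w)].

u(t) = c_1e^(3t) + c_2te^(3t) - c_2e^(3t), v(t) = c_1e^(3t) + c_2te^(3t)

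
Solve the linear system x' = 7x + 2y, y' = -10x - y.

Coefficient matrix A = [[7, 2], [-10, -1]].
Characteristic polynomial det(A - λI) = λ^2 - 6λ + 13 = 0.
Eigenvalues λ = 3 ± 2i (complex conjugate pair).
For λ=3+2i: an eigenvector is (0,1) - i(1,-2) = (0 - i, 1 + 2i).
A real fundamental pair from Re and Im of e^((3+2i)t)v: X_1 = e^(3t)(cos(2t)·(0,1) + sin(2t)·(1,-2)), X_2 = e^(3t)(sin(2t)·(0,1) - cos(2t)·(1,-2)).
General solution: c_1X_1 + c_2X_2.

x(t) = c_1e^(3t)sin(2t) - c_2e^(3t)cos(2t), y(t) = -2c_1e^(3t)sin(2t) + c_1e^(3t)cos(2t) + c_2e^(3t)sin(2t) + 2c_2e^(3t)cos(2t)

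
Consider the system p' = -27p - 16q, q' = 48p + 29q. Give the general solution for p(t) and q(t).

Coefficient matrix A = [[-27, -16], [48, 29]].
Characteristic polynomial det(A - λI) = λ^2 - 2λ - 15 = 0.
Eigenvalues λ = -3, 5.
For λ=-3: (A-λI) row 1 is [-24, -16], so an eigenvector is (2, -3).
For λ=5: (A-λI) row 1 is [-32, -16], so an eigenvector is (-1, 2).
General solution: C_1e^(-3t)(2,-3) + C_2e^(5t)(-1,2).

p(t) = 2C_1e^(-3t) - C_2e^(5t), q(t) = -3C_1e^(-3t) + 2C_2e^(5t)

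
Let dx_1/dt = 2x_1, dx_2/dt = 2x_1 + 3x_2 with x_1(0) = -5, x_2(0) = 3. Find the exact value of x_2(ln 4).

-288

A = [[2,0],[2,3]]; eigenvalues λ = 3, 2.
Eigenvectors: (0,1) for λ=3, (1,-2) for λ=2.
From the initial condition, c_1 = -7, c_2 = -5.
x_2(ln 4) = (-7)(4^3)(1) + (-5)(4^2)(-2) = -288.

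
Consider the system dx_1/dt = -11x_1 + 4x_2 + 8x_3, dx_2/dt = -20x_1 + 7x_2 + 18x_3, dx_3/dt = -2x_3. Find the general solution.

x_1(t) = 2C_2e^(-t) + C_3e^(-3t), x_2(t) = -2C_1e^(-2t) + 5C_2e^(-t) + 2C_3e^(-3t), x_3(t) = C_1e^(-2t)

Coefficient matrix A = [[-11, 4, 8], [-20, 7, 18], [0, 0, -2]].
det(A - λI) = 0 gives eigenvalues λ = -2, -1, -3.
For λ=-2: eigenvector (0,-2,1).
For λ=-1: eigenvector (2,5,0).
For λ=-3: eigenvector (1,2,0).
General solution: C_1e^(-2t)(0,-2,1) + C_2e^(-t)(2,5,0) + C_3e^(-3t)(1,2,0).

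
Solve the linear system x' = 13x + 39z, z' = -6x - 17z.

x(t) = -3c_1e^(-2t)sin(3t) + 2c_1e^(-2t)cos(3t) + 2c_2e^(-2t)sin(3t) + 3c_2e^(-2t)cos(3t), z(t) = c_1e^(-2t)sin(3t) - c_1e^(-2t)cos(3t) - c_2e^(-2t)sin(3t) - c_2e^(-2t)cos(3t)

Coefficient matrix A = [[13, 39], [-6, -17]].
Characteristic polynomial det(A - λI) = λ^2 + 4λ + 13 = 0.
Eigenvalues λ = -2 ± 3i (complex conjugate pair).
For λ=-2+3i: an eigenvector is (2,-1) - i(-3,1) = (2 + 3i, -1 - i).
A real fundamental pair from Re and Im of e^((-2+3i)t)v: X_1 = e^(-2t)(cos(3t)·(2,-1) + sin(3t)·(-3,1)), X_2 = e^(-2t)(sin(3t)·(2,-1) - cos(3t)·(-3,1)).
General solution: c_1X_1 + c_2X_2.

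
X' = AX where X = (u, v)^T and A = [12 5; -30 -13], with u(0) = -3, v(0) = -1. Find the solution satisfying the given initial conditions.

Coefficient matrix A = [[12, 5], [-30, -13]].
Characteristic polynomial det(A - λI) = λ^2 + λ - 6 = 0.
Eigenvalues λ = -3, 2.
For λ=-3: (A-λI) row 1 is [15, 5], so an eigenvector is (1, -3).
For λ=2: (A-λI) row 1 is [10, 5], so an eigenvector is (-1, 2).
General solution: c_1e^(-3t)(1,-3) + c_2e^(2t)(-1,2).
Applying u(0)=-3, v(0)=-1 gives c_1=7, c_2=10.

u(t) = -10e^(2t) + 7e^(-3t), v(t) = 20e^(2t) - 21e^(-3t)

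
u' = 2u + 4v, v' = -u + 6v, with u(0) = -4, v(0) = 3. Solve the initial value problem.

u(t) = 20te^(4t) - 4e^(4t), v(t) = 10te^(4t) + 3e^(4t)

Coefficient matrix A = [[2, 4], [-1, 6]].
Characteristic polynomial det(A - λI) = λ^2 - 8λ + 16 = 0.
Single eigenvalue λ = 4 with algebraic multiplicity 2.
Eigenvector v = (-2,-1); generalized eigenvector w with (A-λI)w=v is (3,1).
General solution: e^(4t)[c_1·v + c_2·(t·v + w)].
Applying u(0)=-4, v(0)=3 gives c_1=-13, c_2=-10.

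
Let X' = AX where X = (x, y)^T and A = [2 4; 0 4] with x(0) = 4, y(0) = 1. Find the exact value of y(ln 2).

A = [[2,4],[0,4]]; eigenvalues λ = 2, 4.
Eigenvectors: (-1,0) for λ=2, (-2,-1) for λ=4.
From the initial condition, c_1 = -2, c_2 = -1.
y(ln 2) = (-2)(2^2)(0) + (-1)(2^4)(-1) = 16.

16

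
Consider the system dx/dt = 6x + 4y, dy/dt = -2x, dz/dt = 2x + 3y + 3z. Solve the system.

Coefficient matrix A = [[6, 4, 0], [-2, 0, 0], [2, 3, 3]].
det(A - λI) = 0 gives eigenvalues λ = 3, 4, 2.
For λ=3: eigenvector (0,0,1).
For λ=4: eigenvector (-2,1,-1).
For λ=2: eigenvector (-1,1,-1).
General solution: K_1e^(3t)(0,0,1) + K_2e^(4t)(-2,1,-1) + K_3e^(2t)(-1,1,-1).

x(t) = -2K_2e^(4t) - K_3e^(2t), y(t) = K_2e^(4t) + K_3e^(2t), z(t) = K_1e^(3t) - K_2e^(4t) - K_3e^(2t)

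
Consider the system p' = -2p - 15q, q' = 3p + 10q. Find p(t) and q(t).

Coefficient matrix A = [[-2, -15], [3, 10]].
Characteristic polynomial det(A - λI) = λ^2 - 8λ + 25 = 0.
Eigenvalues λ = 4 ± 3i (complex conjugate pair).
For λ=4+3i: an eigenvector is (-1,0) - i(2,-1) = (-1 - 2i, 0 + i).
A real fundamental pair from Re and Im of e^((4+3i)t)v: X_1 = e^(4t)(cos(3t)·(-1,0) + sin(3t)·(2,-1)), X_2 = e^(4t)(sin(3t)·(-1,0) - cos(3t)·(2,-1)).
General solution: c_1X_1 + c_2X_2.

p(t) = 2c_1e^(4t)sin(3t) - c_1e^(4t)cos(3t) - c_2e^(4t)sin(3t) - 2c_2e^(4t)cos(3t), q(t) = -c_1e^(4t)sin(3t) + c_2e^(4t)cos(3t)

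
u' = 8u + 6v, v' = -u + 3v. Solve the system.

Coefficient matrix A = [[8, 6], [-1, 3]].
Characteristic polynomial det(A - λI) = λ^2 - 11λ + 30 = 0.
Eigenvalues λ = 5, 6.
For λ=5: (A-λI) row 1 is [3, 6], so an eigenvector is (-2, 1).
For λ=6: (A-λI) row 1 is [2, 6], so an eigenvector is (-3, 1).
General solution: c_1e^(5t)(-2,1) + c_2e^(6t)(-3,1).

u(t) = -2c_1e^(5t) - 3c_2e^(6t), v(t) = c_1e^(5t) + c_2e^(6t)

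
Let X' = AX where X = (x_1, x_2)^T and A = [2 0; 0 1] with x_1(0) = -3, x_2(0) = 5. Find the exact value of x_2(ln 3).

A = [[2,0],[0,1]]; eigenvalues λ = 1, 2.
Eigenvectors: (0,1) for λ=1, (-1,0) for λ=2.
From the initial condition, c_1 = 5, c_2 = 3.
x_2(ln 3) = (5)(3^1)(1) + (3)(3^2)(0) = 15.

15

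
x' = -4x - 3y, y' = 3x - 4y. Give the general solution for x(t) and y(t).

Coefficient matrix A = [[-4, -3], [3, -4]].
Characteristic polynomial det(A - λI) = λ^2 + 8λ + 25 = 0.
Eigenvalues λ = -4 ± 3i (complex conjugate pair).
For λ=-4+3i: an eigenvector is (0,-1) - i(1,0) = (0 - i, -1).
A real fundamental pair from Re and Im of e^((-4+3i)t)v: X_1 = e^(-4t)(cos(3t)·(0,-1) + sin(3t)·(1,0)), X_2 = e^(-4t)(sin(3t)·(0,-1) - cos(3t)·(1,0)).
General solution: K_1X_1 + K_2X_2.

x(t) = K_1e^(-4t)sin(3t) - K_2e^(-4t)cos(3t), y(t) = -K_1e^(-4t)cos(3t) - K_2e^(-4t)sin(3t)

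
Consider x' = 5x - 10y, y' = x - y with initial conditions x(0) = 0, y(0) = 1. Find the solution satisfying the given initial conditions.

Coefficient matrix A = [[5, -10], [1, -1]].
Characteristic polynomial det(A - λI) = λ^2 - 4λ + 5 = 0.
Eigenvalues λ = 2 ± i (complex conjugate pair).
For λ=2+i: an eigenvector is (-3,-1) - i(1,0) = (-3 - i, -1).
A real fundamental pair from Re and Im of e^((2+i)t)v: X_1 = e^(2t)(cos(t)·(-3,-1) + sin(t)·(1,0)), X_2 = e^(2t)(sin(t)·(-3,-1) - cos(t)·(1,0)).
General solution: C_1X_1 + C_2X_2.
Applying x(0)=0, y(0)=1 gives C_1=-1, C_2=3.

x(t) = -10e^(2t)sin(t), y(t) = -3e^(2t)sin(t) + e^(2t)cos(t)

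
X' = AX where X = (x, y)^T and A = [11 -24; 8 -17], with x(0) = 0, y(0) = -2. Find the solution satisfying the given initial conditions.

Coefficient matrix A = [[11, -24], [8, -17]].
Characteristic polynomial det(A - λI) = λ^2 + 6λ + 5 = 0.
Eigenvalues λ = -1, -5.
For λ=-1: (A-λI) row 1 is [12, -24], so an eigenvector is (2, 1).
For λ=-5: (A-λI) row 1 is [16, -24], so an eigenvector is (3, 2).
General solution: c_1e^(-t)(2,1) + c_2e^(-5t)(3,2).
Applying x(0)=0, y(0)=-2 gives c_1=6, c_2=-4.

x(t) = 12e^(-t) - 12e^(-5t), y(t) = 6e^(-t) - 8e^(-5t)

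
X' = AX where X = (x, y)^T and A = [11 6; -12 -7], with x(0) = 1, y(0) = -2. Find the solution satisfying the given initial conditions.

Coefficient matrix A = [[11, 6], [-12, -7]].
Characteristic polynomial det(A - λI) = λ^2 - 4λ - 5 = 0.
Eigenvalues λ = -1, 5.
For λ=-1: (A-λI) row 1 is [12, 6], so an eigenvector is (-1, 2).
For λ=5: (A-λI) row 1 is [6, 6], so an eigenvector is (1, -1).
General solution: c_1e^(-t)(-1,2) + c_2e^(5t)(1,-1).
Applying x(0)=1, y(0)=-2 gives c_1=-1, c_2=0.

x(t) = e^(-t), y(t) = -2e^(-t)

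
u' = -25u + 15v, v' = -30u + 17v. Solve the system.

u(t) = 2c_1e^(-4t)sin(3t) - c_1e^(-4t)cos(3t) - c_2e^(-4t)sin(3t) - 2c_2e^(-4t)cos(3t), v(t) = 3c_1e^(-4t)sin(3t) - c_1e^(-4t)cos(3t) - c_2e^(-4t)sin(3t) - 3c_2e^(-4t)cos(3t)

Coefficient matrix A = [[-25, 15], [-30, 17]].
Characteristic polynomial det(A - λI) = λ^2 + 8λ + 25 = 0.
Eigenvalues λ = -4 ± 3i (complex conjugate pair).
For λ=-4+3i: an eigenvector is (-1,-1) - i(2,3) = (-1 - 2i, -1 - 3i).
A real fundamental pair from Re and Im of e^((-4+3i)t)v: X_1 = e^(-4t)(cos(3t)·(-1,-1) + sin(3t)·(2,3)), X_2 = e^(-4t)(sin(3t)·(-1,-1) - cos(3t)·(2,3)).
General solution: c_1X_1 + c_2X_2.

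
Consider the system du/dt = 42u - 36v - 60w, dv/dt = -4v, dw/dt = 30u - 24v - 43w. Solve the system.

Coefficient matrix A = [[42, -36, -60], [0, -4, 0], [30, -24, -43]].
det(A - λI) = 0 gives eigenvalues λ = 2, -4, -3.
For λ=2: eigenvector (3,0,2).
For λ=-4: eigenvector (6,1,4).
For λ=-3: eigenvector (4,0,3).
General solution: C_1e^(2t)(3,0,2) + C_2e^(-4t)(6,1,4) + C_3e^(-3t)(4,0,3).

u(t) = 3C_1e^(2t) + 6C_2e^(-4t) + 4C_3e^(-3t), v(t) = C_2e^(-4t), w(t) = 2C_1e^(2t) + 4C_2e^(-4t) + 3C_3e^(-3t)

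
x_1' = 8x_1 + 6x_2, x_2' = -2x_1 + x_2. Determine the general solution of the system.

x_1(t) = -2c_1e^(5t) - 3c_2e^(4t), x_2(t) = c_1e^(5t) + 2c_2e^(4t)

Coefficient matrix A = [[8, 6], [-2, 1]].
Characteristic polynomial det(A - λI) = λ^2 - 9λ + 20 = 0.
Eigenvalues λ = 5, 4.
For λ=5: (A-λI) row 1 is [3, 6], so an eigenvector is (-2, 1).
For λ=4: (A-λI) row 1 is [4, 6], so an eigenvector is (-3, 2).
General solution: c_1e^(5t)(-2,1) + c_2e^(4t)(-3,2).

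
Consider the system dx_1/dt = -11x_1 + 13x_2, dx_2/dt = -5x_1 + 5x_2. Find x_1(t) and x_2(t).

x_1(t) = 2c_1e^(-3t)sin(t) + 3c_1e^(-3t)cos(t) + 3c_2e^(-3t)sin(t) - 2c_2e^(-3t)cos(t), x_2(t) = c_1e^(-3t)sin(t) + 2c_1e^(-3t)cos(t) + 2c_2e^(-3t)sin(t) - c_2e^(-3t)cos(t)

Coefficient matrix A = [[-11, 13], [-5, 5]].
Characteristic polynomial det(A - λI) = λ^2 + 6λ + 10 = 0.
Eigenvalues λ = -3 ± i (complex conjugate pair).
For λ=-3+i: an eigenvector is (3,2) - i(2,1) = (3 - 2i, 2 - i).
A real fundamental pair from Re and Im of e^((-3+i)t)v: X_1 = e^(-3t)(cos(t)·(3,2) + sin(t)·(2,1)), X_2 = e^(-3t)(sin(t)·(3,2) - cos(t)·(2,1)).
General solution: c_1X_1 + c_2X_2.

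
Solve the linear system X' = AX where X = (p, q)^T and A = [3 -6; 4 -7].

Coefficient matrix A = [[3, -6], [4, -7]].
Characteristic polynomial det(A - λI) = λ^2 + 4λ + 3 = 0.
Eigenvalues λ = -3, -1.
For λ=-3: (A-λI) row 1 is [6, -6], so an eigenvector is (1, 1).
For λ=-1: (A-λI) row 1 is [4, -6], so an eigenvector is (3, 2).
General solution: K_1e^(-3t)(1,1) + K_2e^(-t)(3,2).

p(t) = K_1e^(-3t) + 3K_2e^(-t), q(t) = K_1e^(-3t) + 2K_2e^(-t)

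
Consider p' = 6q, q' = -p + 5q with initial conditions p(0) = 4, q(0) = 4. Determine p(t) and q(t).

Coefficient matrix A = [[0, 6], [-1, 5]].
Characteristic polynomial det(A - λI) = λ^2 - 5λ + 6 = 0.
Eigenvalues λ = 2, 3.
For λ=2: (A-λI) row 1 is [-2, 6], so an eigenvector is (3, 1).
For λ=3: (A-λI) row 1 is [-3, 6], so an eigenvector is (2, 1).
General solution: c_1e^(2t)(3,1) + c_2e^(3t)(2,1).
Applying p(0)=4, q(0)=4 gives c_1=-4, c_2=8.

p(t) = 16e^(3t) - 12e^(2t), q(t) = 8e^(3t) - 4e^(2t)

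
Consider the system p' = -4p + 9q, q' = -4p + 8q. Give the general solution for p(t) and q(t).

Coefficient matrix A = [[-4, 9], [-4, 8]].
Characteristic polynomial det(A - λI) = λ^2 - 4λ + 4 = 0.
Single eigenvalue λ = 2 with algebraic multiplicity 2.
Eigenvector v = (-3,-2); generalized eigenvector w with (A-λI)w=v is (-1,-1).
General solution: e^(2t)[C_1·v + C_2·(t·v + w)].

p(t) = -3C_1e^(2t) - 3C_2te^(2t) - C_2e^(2t), q(t) = -2C_1e^(2t) - 2C_2te^(2t) - C_2e^(2t)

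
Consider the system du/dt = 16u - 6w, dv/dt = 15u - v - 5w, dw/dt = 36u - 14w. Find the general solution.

Coefficient matrix A = [[16, 0, -6], [15, -1, -5], [36, 0, -14]].
det(A - λI) = 0 gives eigenvalues λ = -2, -1, 4.
For λ=-2: eigenvector (1,0,3).
For λ=-1: eigenvector (0,1,0).
For λ=4: eigenvector (1,1,2).
General solution: c_1e^(-2t)(1,0,3) + c_2e^(-t)(0,1,0) + c_3e^(4t)(1,1,2).

u(t) = c_1e^(-2t) + c_3e^(4t), v(t) = c_2e^(-t) + c_3e^(4t), w(t) = 3c_1e^(-2t) + 2c_3e^(4t)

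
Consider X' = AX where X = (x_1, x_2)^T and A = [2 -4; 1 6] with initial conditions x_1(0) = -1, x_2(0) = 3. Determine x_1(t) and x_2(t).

x_1(t) = -10te^(4t) - e^(4t), x_2(t) = 5te^(4t) + 3e^(4t)

Coefficient matrix A = [[2, -4], [1, 6]].
Characteristic polynomial det(A - λI) = λ^2 - 8λ + 16 = 0.
Single eigenvalue λ = 4 with algebraic multiplicity 2.
Eigenvector v = (-2,1); generalized eigenvector w with (A-λI)w=v is (1,0).
General solution: e^(4t)[C_1·v + C_2·(t·v + w)].
Applying x_1(0)=-1, x_2(0)=3 gives C_1=3, C_2=5.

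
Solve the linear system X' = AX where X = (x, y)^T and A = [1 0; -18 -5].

Coefficient matrix A = [[1, 0], [-18, -5]].
Characteristic polynomial det(A - λI) = λ^2 + 4λ - 5 = 0.
Eigenvalues λ = 1, -5.
For λ=1: (A-λI) row 2 is [-18, -6], so an eigenvector is (1, -3).
For λ=-5: (A-λI) row 1 is [6, 0], so an eigenvector is (0, -1).
General solution: c_1e^(t)(1,-3) + c_2e^(-5t)(0,-1).

x(t) = c_1e^(t), y(t) = -3c_1e^(t) - c_2e^(-5t)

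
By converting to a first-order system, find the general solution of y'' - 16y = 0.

y(t) = c_1e^(4t) + c_2e^(-4t)

Let x_1 = y, x_2 = y'. Then x_1' = x_2 and x_2' = 16x_1.
A = [[0,1],[16,0]]; det(A-λI) = λ^2 - 16.
Eigenvalues λ = 4, -4 with eigenvectors (1,4), (1,-4).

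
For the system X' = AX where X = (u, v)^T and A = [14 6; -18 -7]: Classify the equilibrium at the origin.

A = [[14,6],[-18,-7]]; det(A-λI) = λ^2 - 7λ + 10.
λ = 2, 5: both positive.

unstable node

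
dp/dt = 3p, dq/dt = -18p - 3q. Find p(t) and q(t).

p(t) = C_1e^(3t), q(t) = -3C_1e^(3t) + C_2e^(-3t)

Coefficient matrix A = [[3, 0], [-18, -3]].
Characteristic polynomial det(A - λI) = λ^2 - 9 = 0.
Eigenvalues λ = 3, -3.
For λ=3: (A-λI) row 2 is [-18, -6], so an eigenvector is (1, -3).
For λ=-3: (A-λI) row 1 is [6, 0], so an eigenvector is (0, 1).
General solution: C_1e^(3t)(1,-3) + C_2e^(-3t)(0,1).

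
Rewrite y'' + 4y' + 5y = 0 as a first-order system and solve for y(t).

y(t) = C_1e^(-2t)cos(t) + C_2e^(-2t)sin(t)

Let x_1 = y, x_2 = y'. Then x_1' = x_2 and x_2' = -5x_1 - 4x_2.
A = [[0,1],[-5,-4]]; det(A-λI) = λ^2 + 4λ + 5.
Eigenvalues λ = -2 ± i.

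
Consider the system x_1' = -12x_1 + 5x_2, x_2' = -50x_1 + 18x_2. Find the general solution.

Coefficient matrix A = [[-12, 5], [-50, 18]].
Characteristic polynomial det(A - λI) = λ^2 - 6λ + 34 = 0.
Eigenvalues λ = 3 ± 5i (complex conjugate pair).
For λ=3+5i: an eigenvector is (-1,-3) - i(0,1) = (-1, -3 - i).
A real fundamental pair from Re and Im of e^((3+5i)t)v: X_1 = e^(3t)(cos(5t)·(-1,-3) + sin(5t)·(0,1)), X_2 = e^(3t)(sin(5t)·(-1,-3) - cos(5t)·(0,1)).
General solution: c_1X_1 + c_2X_2.

x_1(t) = -c_1e^(3t)cos(5t) - c_2e^(3t)sin(5t), x_2(t) = c_1e^(3t)sin(5t) - 3c_1e^(3t)cos(5t) - 3c_2e^(3t)sin(5t) - c_2e^(3t)cos(5t)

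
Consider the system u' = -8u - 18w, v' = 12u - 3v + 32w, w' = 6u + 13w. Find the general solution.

Coefficient matrix A = [[-8, 0, -18], [12, -3, 32], [6, 0, 13]].
det(A - λI) = 0 gives eigenvalues λ = -3, 4, 1.
For λ=-3: eigenvector (0,1,0).
For λ=4: eigenvector (-3,4,2).
For λ=1: eigenvector (-2,2,1).
General solution: K_1e^(-3t)(0,1,0) + K_2e^(4t)(-3,4,2) + K_3e^(t)(-2,2,1).

u(t) = -3K_2e^(4t) - 2K_3e^(t), v(t) = K_1e^(-3t) + 4K_2e^(4t) + 2K_3e^(t), w(t) = 2K_2e^(4t) + K_3e^(t)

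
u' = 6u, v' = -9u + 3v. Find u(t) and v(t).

Coefficient matrix A = [[6, 0], [-9, 3]].
Characteristic polynomial det(A - λI) = λ^2 - 9λ + 18 = 0.
Eigenvalues λ = 3, 6.
For λ=3: (A-λI) row 1 is [3, 0], so an eigenvector is (0, 1).
For λ=6: (A-λI) row 2 is [-9, -3], so an eigenvector is (-1, 3).
General solution: c_1e^(3t)(0,1) + c_2e^(6t)(-1,3).

u(t) = -c_2e^(6t), v(t) = c_1e^(3t) + 3c_2e^(6t)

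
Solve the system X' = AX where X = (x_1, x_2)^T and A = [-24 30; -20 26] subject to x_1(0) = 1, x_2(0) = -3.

x_1(t) = -11e^(6t) + 12e^(-4t), x_2(t) = -11e^(6t) + 8e^(-4t)

Coefficient matrix A = [[-24, 30], [-20, 26]].
Characteristic polynomial det(A - λI) = λ^2 - 2λ - 24 = 0.
Eigenvalues λ = 6, -4.
For λ=6: (A-λI) row 1 is [-30, 30], so an eigenvector is (1, 1).
For λ=-4: (A-λI) row 1 is [-20, 30], so an eigenvector is (-3, -2).
General solution: C_1e^(6t)(1,1) + C_2e^(-4t)(-3,-2).
Applying x_1(0)=1, x_2(0)=-3 gives C_1=-11, C_2=-4.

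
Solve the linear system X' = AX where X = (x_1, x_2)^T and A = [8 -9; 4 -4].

Coefficient matrix A = [[8, -9], [4, -4]].
Characteristic polynomial det(A - λI) = λ^2 - 4λ + 4 = 0.
Single eigenvalue λ = 2 with algebraic multiplicity 2.
Eigenvector v = (-3,-2); generalized eigenvector w with (A-λI)w=v is (-2,-1).
General solution: e^(2t)[C_1·v + C_2·(t·v + w)].

x_1(t) = -3C_1e^(2t) - 3C_2te^(2t) - 2C_2e^(2t), x_2(t) = -2C_1e^(2t) - 2C_2te^(2t) - C_2e^(2t)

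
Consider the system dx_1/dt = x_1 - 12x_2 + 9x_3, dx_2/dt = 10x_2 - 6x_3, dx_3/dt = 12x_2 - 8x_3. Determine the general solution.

Coefficient matrix A = [[1, -12, 9], [0, 10, -6], [0, 12, -8]].
det(A - λI) = 0 gives eigenvalues λ = 1, 4, -2.
For λ=1: eigenvector (1,0,0).
For λ=4: eigenvector (-1,1,1).
For λ=-2: eigenvector (-2,1,2).
General solution: K_1e^(t)(1,0,0) + K_2e^(4t)(-1,1,1) + K_3e^(-2t)(-2,1,2).

x_1(t) = K_1e^(t) - K_2e^(4t) - 2K_3e^(-2t), x_2(t) = K_2e^(4t) + K_3e^(-2t), x_3(t) = K_2e^(4t) + 2K_3e^(-2t)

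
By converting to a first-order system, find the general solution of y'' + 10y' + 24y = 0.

Let x_1 = y, x_2 = y'. Then x_1' = x_2 and x_2' = -24x_1 - 10x_2.
A = [[0,1],[-24,-10]]; det(A-λI) = λ^2 + 10λ + 24.
Eigenvalues λ = -6, -4 with eigenvectors (1,-6), (1,-4).

y(t) = c_1e^(-6t) + c_2e^(-4t)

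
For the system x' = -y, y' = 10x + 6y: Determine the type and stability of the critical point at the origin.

unstable spiral

A = [[0,-1],[10,6]]; det(A-λI) = λ^2 - 6λ + 10.
λ = 3 ± i: positive real part.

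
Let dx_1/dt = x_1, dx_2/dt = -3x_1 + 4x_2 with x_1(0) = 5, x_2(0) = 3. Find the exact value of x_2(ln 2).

A = [[1,0],[-3,4]]; eigenvalues λ = 1, 4.
Eigenvectors: (-1,-1) for λ=1, (0,1) for λ=4.
From the initial condition, c_1 = -5, c_2 = -2.
x_2(ln 2) = (-5)(2^1)(-1) + (-2)(2^4)(1) = -22.

-22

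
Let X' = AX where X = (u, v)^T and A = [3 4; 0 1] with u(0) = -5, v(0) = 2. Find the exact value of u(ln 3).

A = [[3,4],[0,1]]; eigenvalues λ = 3, 1.
Eigenvectors: (-1,0) for λ=3, (2,-1) for λ=1.
From the initial condition, c_1 = 1, c_2 = -2.
u(ln 3) = (1)(3^3)(-1) + (-2)(3^1)(2) = -39.

-39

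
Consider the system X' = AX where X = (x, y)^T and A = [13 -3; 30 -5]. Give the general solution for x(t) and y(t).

x(t) = -C_1e^(4t)sin(3t) + C_2e^(4t)cos(3t), y(t) = -3C_1e^(4t)sin(3t) + C_1e^(4t)cos(3t) + C_2e^(4t)sin(3t) + 3C_2e^(4t)cos(3t)

Coefficient matrix A = [[13, -3], [30, -5]].
Characteristic polynomial det(A - λI) = λ^2 - 8λ + 25 = 0.
Eigenvalues λ = 4 ± 3i (complex conjugate pair).
For λ=4+3i: an eigenvector is (0,1) - i(-1,-3) = (0 + i, 1 + 3i).
A real fundamental pair from Re and Im of e^((4+3i)t)v: X_1 = e^(4t)(cos(3t)·(0,1) + sin(3t)·(-1,-3)), X_2 = e^(4t)(sin(3t)·(0,1) - cos(3t)·(-1,-3)).
General solution: C_1X_1 + C_2X_2.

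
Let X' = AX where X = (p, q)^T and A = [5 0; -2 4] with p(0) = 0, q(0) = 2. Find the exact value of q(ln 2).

32

A = [[5,0],[-2,4]]; eigenvalues λ = 4, 5.
Eigenvectors: (0,-1) for λ=4, (1,-2) for λ=5.
From the initial condition, c_1 = -2, c_2 = 0.
q(ln 2) = (-2)(2^4)(-1) + (0)(2^5)(-2) = 32.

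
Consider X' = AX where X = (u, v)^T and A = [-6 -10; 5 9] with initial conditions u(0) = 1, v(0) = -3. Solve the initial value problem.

Coefficient matrix A = [[-6, -10], [5, 9]].
Characteristic polynomial det(A - λI) = λ^2 - 3λ - 4 = 0.
Eigenvalues λ = 4, -1.
For λ=4: (A-λI) row 1 is [-10, -10], so an eigenvector is (1, -1).
For λ=-1: (A-λI) row 1 is [-5, -10], so an eigenvector is (2, -1).
General solution: c_1e^(4t)(1,-1) + c_2e^(-t)(2,-1).
Applying u(0)=1, v(0)=-3 gives c_1=5, c_2=-2.

u(t) = 5e^(4t) - 4e^(-t), v(t) = -5e^(4t) + 2e^(-t)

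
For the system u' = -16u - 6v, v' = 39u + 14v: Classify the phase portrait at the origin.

stable spiral

A = [[-16,-6],[39,14]]; det(A-λI) = λ^2 + 2λ + 10.
λ = -1 ± 3i: negative real part.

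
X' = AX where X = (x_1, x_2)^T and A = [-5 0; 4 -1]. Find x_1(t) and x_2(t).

Coefficient matrix A = [[-5, 0], [4, -1]].
Characteristic polynomial det(A - λI) = λ^2 + 6λ + 5 = 0.
Eigenvalues λ = -5, -1.
For λ=-5: (A-λI) row 2 is [4, 4], so an eigenvector is (-1, 1).
For λ=-1: (A-λI) row 1 is [-4, 0], so an eigenvector is (0, -1).
General solution: C_1e^(-5t)(-1,1) + C_2e^(-t)(0,-1).

x_1(t) = -C_1e^(-5t), x_2(t) = C_1e^(-5t) - C_2e^(-t)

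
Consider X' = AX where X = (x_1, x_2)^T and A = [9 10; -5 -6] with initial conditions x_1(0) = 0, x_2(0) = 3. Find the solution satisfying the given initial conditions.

Coefficient matrix A = [[9, 10], [-5, -6]].
Characteristic polynomial det(A - λI) = λ^2 - 3λ - 4 = 0.
Eigenvalues λ = 4, -1.
For λ=4: (A-λI) row 1 is [5, 10], so an eigenvector is (-2, 1).
For λ=-1: (A-λI) row 1 is [10, 10], so an eigenvector is (-1, 1).
General solution: K_1e^(4t)(-2,1) + K_2e^(-t)(-1,1).
Applying x_1(0)=0, x_2(0)=3 gives K_1=-3, K_2=6.

x_1(t) = 6e^(4t) - 6e^(-t), x_2(t) = -3e^(4t) + 6e^(-t)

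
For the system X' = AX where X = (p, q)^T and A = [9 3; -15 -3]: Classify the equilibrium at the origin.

A = [[9,3],[-15,-3]]; det(A-λI) = λ^2 - 6λ + 18.
λ = 3 ± 3i: positive real part.

unstable spiral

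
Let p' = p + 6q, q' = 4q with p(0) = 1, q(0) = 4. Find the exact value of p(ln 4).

2020

A = [[1,6],[0,4]]; eigenvalues λ = 1, 4.
Eigenvectors: (-1,0) for λ=1, (2,1) for λ=4.
From the initial condition, c_1 = 7, c_2 = 4.
p(ln 4) = (7)(4^1)(-1) + (4)(4^4)(2) = 2020.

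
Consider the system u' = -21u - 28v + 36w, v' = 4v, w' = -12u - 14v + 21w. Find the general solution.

u(t) = -3C_1e^(3t) - 4C_2e^(4t) + 2C_3e^(-3t), v(t) = C_2e^(4t), w(t) = -2C_1e^(3t) - 2C_2e^(4t) + C_3e^(-3t)

Coefficient matrix A = [[-21, -28, 36], [0, 4, 0], [-12, -14, 21]].
det(A - λI) = 0 gives eigenvalues λ = 3, 4, -3.
For λ=3: eigenvector (-3,0,-2).
For λ=4: eigenvector (-4,1,-2).
For λ=-3: eigenvector (2,0,1).
General solution: C_1e^(3t)(-3,0,-2) + C_2e^(4t)(-4,1,-2) + C_3e^(-3t)(2,0,1).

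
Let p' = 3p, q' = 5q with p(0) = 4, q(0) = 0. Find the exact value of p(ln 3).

A = [[3,0],[0,5]]; eigenvalues λ = 5, 3.
Eigenvectors: (0,1) for λ=5, (-1,0) for λ=3.
From the initial condition, c_1 = 0, c_2 = -4.
p(ln 3) = (0)(3^5)(0) + (-4)(3^3)(-1) = 108.

108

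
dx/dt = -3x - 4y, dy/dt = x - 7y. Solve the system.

x(t) = -2c_1e^(-5t) - 2c_2te^(-5t) + c_2e^(-5t), y(t) = -c_1e^(-5t) - c_2te^(-5t) + c_2e^(-5t)

Coefficient matrix A = [[-3, -4], [1, -7]].
Characteristic polynomial det(A - λI) = λ^2 + 10λ + 25 = 0.
Single eigenvalue λ = -5 with algebraic multiplicity 2.
Eigenvector v = (-2,-1); generalized eigenvector w with (A-λI)w=v is (1,1).
General solution: e^(-5t)[c_1·v + c_2·(t·v + w)].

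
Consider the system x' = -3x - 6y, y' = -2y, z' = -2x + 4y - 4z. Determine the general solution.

Coefficient matrix A = [[-3, -6, 0], [0, -2, 0], [-2, 4, -4]].
det(A - λI) = 0 gives eigenvalues λ = -3, -2, -4.
For λ=-3: eigenvector (1,0,-2).
For λ=-2: eigenvector (-6,1,8).
For λ=-4: eigenvector (0,0,1).
General solution: C_1e^(-3t)(1,0,-2) + C_2e^(-2t)(-6,1,8) + C_3e^(-4t)(0,0,1).

x(t) = C_1e^(-3t) - 6C_2e^(-2t), y(t) = C_2e^(-2t), z(t) = -2C_1e^(-3t) + 8C_2e^(-2t) + C_3e^(-4t)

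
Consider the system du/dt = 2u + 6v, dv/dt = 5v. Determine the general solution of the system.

Coefficient matrix A = [[2, 6], [0, 5]].
Characteristic polynomial det(A - λI) = λ^2 - 7λ + 10 = 0.
Eigenvalues λ = 2, 5.
For λ=2: (A-λI) row 1 is [0, 6], so an eigenvector is (1, 0).
For λ=5: (A-λI) row 1 is [-3, 6], so an eigenvector is (2, 1).
General solution: C_1e^(2t)(1,0) + C_2e^(5t)(2,1).

u(t) = C_1e^(2t) + 2C_2e^(5t), v(t) = C_2e^(5t)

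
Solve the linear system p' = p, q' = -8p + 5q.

Coefficient matrix A = [[1, 0], [-8, 5]].
Characteristic polynomial det(A - λI) = λ^2 - 6λ + 5 = 0.
Eigenvalues λ = 1, 5.
For λ=1: (A-λI) row 2 is [-8, 4], so an eigenvector is (-1, -2).
For λ=5: (A-λI) row 1 is [-4, 0], so an eigenvector is (0, 1).
General solution: c_1e^(t)(-1,-2) + c_2e^(5t)(0,1).

p(t) = -c_1e^(t), q(t) = -2c_1e^(t) + c_2e^(5t)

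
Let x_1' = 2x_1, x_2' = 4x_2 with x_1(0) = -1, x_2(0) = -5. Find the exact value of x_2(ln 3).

A = [[2,0],[0,4]]; eigenvalues λ = 4, 2.
Eigenvectors: (0,-1) for λ=4, (1,0) for λ=2.
From the initial condition, c_1 = 5, c_2 = -1.
x_2(ln 3) = (5)(3^4)(-1) + (-1)(3^2)(0) = -405.

-405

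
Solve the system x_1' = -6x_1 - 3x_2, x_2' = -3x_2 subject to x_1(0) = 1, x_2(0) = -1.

x_1(t) = e^(-3t), x_2(t) = -e^(-3t)

Coefficient matrix A = [[-6, -3], [0, -3]].
Characteristic polynomial det(A - λI) = λ^2 + 9λ + 18 = 0.
Eigenvalues λ = -3, -6.
For λ=-3: (A-λI) row 1 is [-3, -3], so an eigenvector is (1, -1).
For λ=-6: (A-λI) row 1 is [0, -3], so an eigenvector is (-1, 0).
General solution: c_1e^(-3t)(1,-1) + c_2e^(-6t)(-1,0).
Applying x_1(0)=1, x_2(0)=-1 gives c_1=1, c_2=0.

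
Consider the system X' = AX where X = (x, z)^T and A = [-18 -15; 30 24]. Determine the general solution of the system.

Coefficient matrix A = [[-18, -15], [30, 24]].
Characteristic polynomial det(A - λI) = λ^2 - 6λ + 18 = 0.
Eigenvalues λ = 3 ± 3i (complex conjugate pair).
For λ=3+3i: an eigenvector is (2,-3) - i(1,-1) = (2 - i, -3 + i).
A real fundamental pair from Re and Im of e^((3+3i)t)v: X_1 = e^(3t)(cos(3t)·(2,-3) + sin(3t)·(1,-1)), X_2 = e^(3t)(sin(3t)·(2,-3) - cos(3t)·(1,-1)).
General solution: K_1X_1 + K_2X_2.

x(t) = K_1e^(3t)sin(3t) + 2K_1e^(3t)cos(3t) + 2K_2e^(3t)sin(3t) - K_2e^(3t)cos(3t), z(t) = -K_1e^(3t)sin(3t) - 3K_1e^(3t)cos(3t) - 3K_2e^(3t)sin(3t) + K_2e^(3t)cos(3t)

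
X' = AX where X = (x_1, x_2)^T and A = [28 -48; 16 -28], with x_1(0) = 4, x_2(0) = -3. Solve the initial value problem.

x_1(t) = 34e^(4t) - 30e^(-4t), x_2(t) = 17e^(4t) - 20e^(-4t)

Coefficient matrix A = [[28, -48], [16, -28]].
Characteristic polynomial det(A - λI) = λ^2 - 16 = 0.
Eigenvalues λ = -4, 4.
For λ=-4: (A-λI) row 1 is [32, -48], so an eigenvector is (-3, -2).
For λ=4: (A-λI) row 1 is [24, -48], so an eigenvector is (2, 1).
General solution: c_1e^(-4t)(-3,-2) + c_2e^(4t)(2,1).
Applying x_1(0)=4, x_2(0)=-3 gives c_1=10, c_2=17.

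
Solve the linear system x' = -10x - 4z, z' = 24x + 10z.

x(t) = c_1e^(2t) + c_2e^(-2t), z(t) = -3c_1e^(2t) - 2c_2e^(-2t)

Coefficient matrix A = [[-10, -4], [24, 10]].
Characteristic polynomial det(A - λI) = λ^2 - 4 = 0.
Eigenvalues λ = 2, -2.
For λ=2: (A-λI) row 1 is [-12, -4], so an eigenvector is (1, -3).
For λ=-2: (A-λI) row 1 is [-8, -4], so an eigenvector is (1, -2).
General solution: c_1e^(2t)(1,-3) + c_2e^(-2t)(1,-2).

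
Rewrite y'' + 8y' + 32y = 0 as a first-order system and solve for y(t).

Let x_1 = y, x_2 = y'. Then x_1' = x_2 and x_2' = -32x_1 - 8x_2.
A = [[0,1],[-32,-8]]; det(A-λI) = λ^2 + 8λ + 32.
Eigenvalues λ = -4 ± 4i.

y(t) = c_1e^(-4t)cos(4t) + c_2e^(-4t)sin(4t)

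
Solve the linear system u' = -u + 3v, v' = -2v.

Coefficient matrix A = [[-1, 3], [0, -2]].
Characteristic polynomial det(A - λI) = λ^2 + 3λ + 2 = 0.
Eigenvalues λ = -1, -2.
For λ=-1: (A-λI) row 1 is [0, 3], so an eigenvector is (-1, 0).
For λ=-2: (A-λI) row 1 is [1, 3], so an eigenvector is (3, -1).
General solution: c_1e^(-t)(-1,0) + c_2e^(-2t)(3,-1).

u(t) = -c_1e^(-t) + 3c_2e^(-2t), v(t) = -c_2e^(-2t)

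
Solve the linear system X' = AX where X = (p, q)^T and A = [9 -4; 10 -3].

Coefficient matrix A = [[9, -4], [10, -3]].
Characteristic polynomial det(A - λI) = λ^2 - 6λ + 13 = 0.
Eigenvalues λ = 3 ± 2i (complex conjugate pair).
For λ=3+2i: an eigenvector is (1,1) - i(1,2) = (1 - i, 1 - 2i).
A real fundamental pair from Re and Im of e^((3+2i)t)v: X_1 = e^(3t)(cos(2t)·(1,1) + sin(2t)·(1,2)), X_2 = e^(3t)(sin(2t)·(1,1) - cos(2t)·(1,2)).
General solution: C_1X_1 + C_2X_2.

p(t) = C_1e^(3t)sin(2t) + C_1e^(3t)cos(2t) + C_2e^(3t)sin(2t) - C_2e^(3t)cos(2t), q(t) = 2C_1e^(3t)sin(2t) + C_1e^(3t)cos(2t) + C_2e^(3t)sin(2t) - 2C_2e^(3t)cos(2t)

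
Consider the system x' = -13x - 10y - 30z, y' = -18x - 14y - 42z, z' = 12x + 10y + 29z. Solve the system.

x(t) = 5K_1e^(-t) - 2K_2e^(2t) - 5K_3e^(t), y(t) = 6K_1e^(-t) - 3K_2e^(2t) - 8K_3e^(t), z(t) = -4K_1e^(-t) + 2K_2e^(2t) + 5K_3e^(t)

Coefficient matrix A = [[-13, -10, -30], [-18, -14, -42], [12, 10, 29]].
det(A - λI) = 0 gives eigenvalues λ = -1, 2, 1.
For λ=-1: eigenvector (5,6,-4).
For λ=2: eigenvector (-2,-3,2).
For λ=1: eigenvector (-5,-8,5).
General solution: K_1e^(-t)(5,6,-4) + K_2e^(2t)(-2,-3,2) + K_3e^(t)(-5,-8,5).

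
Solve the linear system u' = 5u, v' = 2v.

u(t) = -c_2e^(5t), v(t) = c_1e^(2t)

Coefficient matrix A = [[5, 0], [0, 2]].
Characteristic polynomial det(A - λI) = λ^2 - 7λ + 10 = 0.
Eigenvalues λ = 2, 5.
For λ=2: (A-λI) row 1 is [3, 0], so an eigenvector is (0, 1).
For λ=5: (A-λI) row 2 is [0, -3], so an eigenvector is (-1, 0).
General solution: c_1e^(2t)(0,1) + c_2e^(5t)(-1,0).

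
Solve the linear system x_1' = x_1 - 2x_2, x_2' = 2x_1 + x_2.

Coefficient matrix A = [[1, -2], [2, 1]].
Characteristic polynomial det(A - λI) = λ^2 - 2λ + 5 = 0.
Eigenvalues λ = 1 ± 2i (complex conjugate pair).
For λ=1+2i: an eigenvector is (0,-1) - i(1,0) = (0 - i, -1).
A real fundamental pair from Re and Im of e^((1+2i)t)v: X_1 = e^(t)(cos(2t)·(0,-1) + sin(2t)·(1,0)), X_2 = e^(t)(sin(2t)·(0,-1) - cos(2t)·(1,0)).
General solution: C_1X_1 + C_2X_2.

x_1(t) = C_1e^(t)sin(2t) - C_2e^(t)cos(2t), x_2(t) = -C_1e^(t)cos(2t) - C_2e^(t)sin(2t)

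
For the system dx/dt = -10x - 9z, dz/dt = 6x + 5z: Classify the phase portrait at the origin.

A = [[-10,-9],[6,5]]; det(A-λI) = λ^2 + 5λ + 4.
λ = -1, -4: both negative.

stable node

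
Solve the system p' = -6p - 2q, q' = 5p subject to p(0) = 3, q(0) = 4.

Coefficient matrix A = [[-6, -2], [5, 0]].
Characteristic polynomial det(A - λI) = λ^2 + 6λ + 10 = 0.
Eigenvalues λ = -3 ± i (complex conjugate pair).
For λ=-3+i: an eigenvector is (-1,2) - i(-1,1) = (-1 + i, 2 - i).
A real fundamental pair from Re and Im of e^((-3+i)t)v: X_1 = e^(-3t)(cos(t)·(-1,2) + sin(t)·(-1,1)), X_2 = e^(-3t)(sin(t)·(-1,2) - cos(t)·(-1,1)).
General solution: K_1X_1 + K_2X_2.
Applying p(0)=3, q(0)=4 gives K_1=7, K_2=10.

p(t) = -17e^(-3t)sin(t) + 3e^(-3t)cos(t), q(t) = 27e^(-3t)sin(t) + 4e^(-3t)cos(t)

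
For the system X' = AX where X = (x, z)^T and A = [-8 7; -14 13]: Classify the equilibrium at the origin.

A = [[-8,7],[-14,13]]; det(A-λI) = λ^2 - 5λ - 6.
λ = 6, -1: opposite signs.

saddle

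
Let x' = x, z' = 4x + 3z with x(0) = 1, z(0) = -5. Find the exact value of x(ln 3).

3

A = [[1,0],[4,3]]; eigenvalues λ = 3, 1.
Eigenvectors: (0,-1) for λ=3, (-1,2) for λ=1.
From the initial condition, c_1 = 3, c_2 = -1.
x(ln 3) = (3)(3^3)(0) + (-1)(3^1)(-1) = 3.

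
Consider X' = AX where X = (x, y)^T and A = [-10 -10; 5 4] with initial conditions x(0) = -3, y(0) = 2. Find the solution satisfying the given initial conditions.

Coefficient matrix A = [[-10, -10], [5, 4]].
Characteristic polynomial det(A - λI) = λ^2 + 6λ + 10 = 0.
Eigenvalues λ = -3 ± i (complex conjugate pair).
For λ=-3+i: an eigenvector is (-1,1) - i(-3,2) = (-1 + 3i, 1 - 2i).
A real fundamental pair from Re and Im of e^((-3+i)t)v: X_1 = e^(-3t)(cos(t)·(-1,1) + sin(t)·(-3,2)), X_2 = e^(-3t)(sin(t)·(-1,1) - cos(t)·(-3,2)).
General solution: K_1X_1 + K_2X_2.
Applying x(0)=-3, y(0)=2 gives K_1=0, K_2=-1.

x(t) = e^(-3t)sin(t) - 3e^(-3t)cos(t), y(t) = -e^(-3t)sin(t) + 2e^(-3t)cos(t)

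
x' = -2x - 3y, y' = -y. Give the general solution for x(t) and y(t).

Coefficient matrix A = [[-2, -3], [0, -1]].
Characteristic polynomial det(A - λI) = λ^2 + 3λ + 2 = 0.
Eigenvalues λ = -1, -2.
For λ=-1: (A-λI) row 1 is [-1, -3], so an eigenvector is (-3, 1).
For λ=-2: (A-λI) row 1 is [0, -3], so an eigenvector is (1, 0).
General solution: C_1e^(-t)(-3,1) + C_2e^(-2t)(1,0).

x(t) = -3C_1e^(-t) + C_2e^(-2t), y(t) = C_1e^(-t)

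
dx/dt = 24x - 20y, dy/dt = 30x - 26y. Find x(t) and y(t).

Coefficient matrix A = [[24, -20], [30, -26]].
Characteristic polynomial det(A - λI) = λ^2 + 2λ - 24 = 0.
Eigenvalues λ = -6, 4.
For λ=-6: (A-λI) row 1 is [30, -20], so an eigenvector is (-2, -3).
For λ=4: (A-λI) row 1 is [20, -20], so an eigenvector is (1, 1).
General solution: C_1e^(-6t)(-2,-3) + C_2e^(4t)(1,1).

x(t) = -2C_1e^(-6t) + C_2e^(4t), y(t) = -3C_1e^(-6t) + C_2e^(4t)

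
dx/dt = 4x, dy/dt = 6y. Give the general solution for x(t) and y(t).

Coefficient matrix A = [[4, 0], [0, 6]].
Characteristic polynomial det(A - λI) = λ^2 - 10λ + 24 = 0.
Eigenvalues λ = 6, 4.
For λ=6: (A-λI) row 1 is [-2, 0], so an eigenvector is (0, -1).
For λ=4: (A-λI) row 2 is [0, 2], so an eigenvector is (1, 0).
General solution: C_1e^(6t)(0,-1) + C_2e^(4t)(1,0).

x(t) = C_2e^(4t), y(t) = -C_1e^(6t)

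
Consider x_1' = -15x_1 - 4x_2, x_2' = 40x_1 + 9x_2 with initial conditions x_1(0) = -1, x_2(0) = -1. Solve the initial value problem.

Coefficient matrix A = [[-15, -4], [40, 9]].
Characteristic polynomial det(A - λI) = λ^2 + 6λ + 25 = 0.
Eigenvalues λ = -3 ± 4i (complex conjugate pair).
For λ=-3+4i: an eigenvector is (0,1) - i(-1,3) = (0 + i, 1 - 3i).
A real fundamental pair from Re and Im of e^((-3+4i)t)v: X_1 = e^(-3t)(cos(4t)·(0,1) + sin(4t)·(-1,3)), X_2 = e^(-3t)(sin(4t)·(0,1) - cos(4t)·(-1,3)).
General solution: K_1X_1 + K_2X_2.
Applying x_1(0)=-1, x_2(0)=-1 gives K_1=-4, K_2=-1.

x_1(t) = 4e^(-3t)sin(4t) - e^(-3t)cos(4t), x_2(t) = -13e^(-3t)sin(4t) - e^(-3t)cos(4t)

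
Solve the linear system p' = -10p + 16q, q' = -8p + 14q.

Coefficient matrix A = [[-10, 16], [-8, 14]].
Characteristic polynomial det(A - λI) = λ^2 - 4λ - 12 = 0.
Eigenvalues λ = 6, -2.
For λ=6: (A-λI) row 1 is [-16, 16], so an eigenvector is (-1, -1).
For λ=-2: (A-λI) row 1 is [-8, 16], so an eigenvector is (2, 1).
General solution: C_1e^(6t)(-1,-1) + C_2e^(-2t)(2,1).

p(t) = -C_1e^(6t) + 2C_2e^(-2t), q(t) = -C_1e^(6t) + C_2e^(-2t)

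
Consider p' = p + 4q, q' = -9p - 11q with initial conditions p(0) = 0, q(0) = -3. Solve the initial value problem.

p(t) = -12te^(-5t), q(t) = 18te^(-5t) - 3e^(-5t)

Coefficient matrix A = [[1, 4], [-9, -11]].
Characteristic polynomial det(A - λI) = λ^2 + 10λ + 25 = 0.
Single eigenvalue λ = -5 with algebraic multiplicity 2.
Eigenvector v = (2,-3); generalized eigenvector w with (A-λI)w=v is (-1,2).
General solution: e^(-5t)[c_1·v + c_2·(t·v + w)].
Applying p(0)=0, q(0)=-3 gives c_1=-3, c_2=-6.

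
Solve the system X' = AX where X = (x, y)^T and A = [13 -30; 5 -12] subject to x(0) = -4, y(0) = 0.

Coefficient matrix A = [[13, -30], [5, -12]].
Characteristic polynomial det(A - λI) = λ^2 - λ - 6 = 0.
Eigenvalues λ = -2, 3.
For λ=-2: (A-λI) row 1 is [15, -30], so an eigenvector is (-2, -1).
For λ=3: (A-λI) row 1 is [10, -30], so an eigenvector is (3, 1).
General solution: K_1e^(-2t)(-2,-1) + K_2e^(3t)(3,1).
Applying x(0)=-4, y(0)=0 gives K_1=-4, K_2=-4.

x(t) = -12e^(3t) + 8e^(-2t), y(t) = -4e^(3t) + 4e^(-2t)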